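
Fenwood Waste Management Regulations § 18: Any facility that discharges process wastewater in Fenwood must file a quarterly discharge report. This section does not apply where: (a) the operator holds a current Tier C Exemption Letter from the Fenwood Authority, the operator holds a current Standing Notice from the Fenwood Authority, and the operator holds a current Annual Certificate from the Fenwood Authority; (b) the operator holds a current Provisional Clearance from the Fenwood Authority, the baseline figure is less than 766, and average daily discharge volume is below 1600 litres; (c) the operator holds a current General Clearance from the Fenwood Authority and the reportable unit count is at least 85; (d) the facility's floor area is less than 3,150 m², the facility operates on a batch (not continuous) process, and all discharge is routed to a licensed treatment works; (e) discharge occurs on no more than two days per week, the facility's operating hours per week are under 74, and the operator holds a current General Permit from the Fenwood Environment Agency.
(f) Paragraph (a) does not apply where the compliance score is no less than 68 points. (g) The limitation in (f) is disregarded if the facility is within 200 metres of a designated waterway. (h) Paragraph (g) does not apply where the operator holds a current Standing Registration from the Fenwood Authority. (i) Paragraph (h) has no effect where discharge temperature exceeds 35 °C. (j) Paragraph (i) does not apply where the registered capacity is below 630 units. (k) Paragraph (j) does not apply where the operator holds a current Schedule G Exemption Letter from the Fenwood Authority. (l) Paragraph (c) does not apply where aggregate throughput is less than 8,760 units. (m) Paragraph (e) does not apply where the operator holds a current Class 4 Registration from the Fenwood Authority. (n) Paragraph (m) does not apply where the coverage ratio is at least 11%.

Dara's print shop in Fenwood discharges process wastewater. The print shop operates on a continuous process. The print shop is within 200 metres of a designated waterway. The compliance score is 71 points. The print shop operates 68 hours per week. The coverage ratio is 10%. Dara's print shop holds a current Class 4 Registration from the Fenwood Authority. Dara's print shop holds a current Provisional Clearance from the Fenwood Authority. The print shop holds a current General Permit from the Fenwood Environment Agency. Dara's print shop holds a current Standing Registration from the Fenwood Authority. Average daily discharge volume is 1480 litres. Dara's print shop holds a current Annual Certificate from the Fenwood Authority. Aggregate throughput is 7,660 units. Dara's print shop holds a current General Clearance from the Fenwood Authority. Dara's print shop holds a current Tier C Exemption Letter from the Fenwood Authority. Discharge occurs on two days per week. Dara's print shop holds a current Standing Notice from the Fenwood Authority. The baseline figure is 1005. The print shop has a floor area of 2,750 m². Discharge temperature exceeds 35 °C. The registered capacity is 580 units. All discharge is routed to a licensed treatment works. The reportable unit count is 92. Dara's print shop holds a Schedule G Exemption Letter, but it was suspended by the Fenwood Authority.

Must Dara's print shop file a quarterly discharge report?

Yes — Dara's print shop must file a quarterly discharge report.

Exception (a) is satisfied on its face — a current Tier C Exemption Letter is held; a current Standing Notice is held; a current Annual Certificate is held. But: (f) is triggered — the compliance score is 71 points, meeting the 68 points threshold. (g) would limit (f) — the print shop is within 200 m of a designated waterway — but (h) sets (g) aside: (h) applies — a current Standing Registration is held. (i) is engaged (discharge temperature exceeds 35 °C), but is itself disapplied by (j): (j) is triggered — the registered capacity is 580 units, below the 630 units limit. (k) is not triggered (no current Schedule G Exemption Letter is held), so (j) stands. So (a) is unavailable.
Exception (b) fails — the baseline figure is 1,005, not less than 766.
Exception (c) is satisfied on its face — a current General Clearance is held; the reportable unit count is 92, meeting the 85 threshold. But: (l) operates against (c): aggregate throughput is 7,660 units, less than the 8,760 units limit. Exception (c) does not apply.
Exception (d) requires that the facility operates on a batch (not continuous) process; but the facility operates on a continuous process, so (d) is unavailable.
Exception (e)'s conditions are all satisfied: discharge occurs on no more than two days per week; the facility's operating hours per week are 68, under the 74 limit; a current General Permit is held. But applying paragraphs (m)–(n): (m) operates against (e): a current Class 4 Registration is held. (n) does not operate here (the coverage ratio is 10%, short of 11%), so (m) stands. So (e) is unavailable.
No exception is made out. Dara's print shop falls within the general rule.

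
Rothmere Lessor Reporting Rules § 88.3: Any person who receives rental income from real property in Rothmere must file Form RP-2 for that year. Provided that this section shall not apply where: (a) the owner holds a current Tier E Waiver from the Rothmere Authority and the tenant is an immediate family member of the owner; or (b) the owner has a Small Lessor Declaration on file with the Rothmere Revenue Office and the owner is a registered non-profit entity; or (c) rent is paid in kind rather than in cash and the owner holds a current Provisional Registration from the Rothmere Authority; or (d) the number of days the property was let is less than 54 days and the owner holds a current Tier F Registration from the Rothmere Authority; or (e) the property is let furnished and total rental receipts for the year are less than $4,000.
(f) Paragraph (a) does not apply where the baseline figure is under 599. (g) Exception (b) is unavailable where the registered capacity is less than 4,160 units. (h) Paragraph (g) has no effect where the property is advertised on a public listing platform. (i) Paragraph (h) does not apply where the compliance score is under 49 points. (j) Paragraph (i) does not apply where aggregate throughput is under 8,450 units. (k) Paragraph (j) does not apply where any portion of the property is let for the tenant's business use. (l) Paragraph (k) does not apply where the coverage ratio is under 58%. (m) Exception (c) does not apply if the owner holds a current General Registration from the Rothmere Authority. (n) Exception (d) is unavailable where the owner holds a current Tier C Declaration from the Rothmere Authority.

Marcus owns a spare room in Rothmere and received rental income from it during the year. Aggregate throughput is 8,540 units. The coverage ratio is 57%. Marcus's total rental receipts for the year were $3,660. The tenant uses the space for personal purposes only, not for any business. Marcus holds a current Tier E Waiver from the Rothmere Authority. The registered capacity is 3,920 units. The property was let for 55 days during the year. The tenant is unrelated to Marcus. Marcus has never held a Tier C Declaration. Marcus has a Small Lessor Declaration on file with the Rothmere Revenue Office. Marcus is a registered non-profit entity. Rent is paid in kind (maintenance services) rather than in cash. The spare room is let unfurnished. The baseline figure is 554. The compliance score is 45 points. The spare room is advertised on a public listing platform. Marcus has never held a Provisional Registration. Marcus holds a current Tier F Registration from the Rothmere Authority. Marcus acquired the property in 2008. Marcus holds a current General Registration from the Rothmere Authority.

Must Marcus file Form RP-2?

Exception (a) fails — the tenant is unrelated to the owner.
Exception (b) is satisfied on its face — a Small Lessor Declaration is on file; Marcus is a registered non-profit. However, paragraphs (g)–(l) must be considered: (g) operates against (b): the registered capacity is 3,920 units, less than the 4,160 units limit. (h) is triggered (the property is publicly advertised), but is displaced by (i): (i) is engaged — the compliance score is 45 points, under the 49 points limit. (j), which would lift (i), is not triggered — aggregate throughput is 8,540 units, not under 8,450 units. So (b) is unavailable.
Exception (c) requires that the owner holds a current Provisional Registration from the Rothmere Authority; but no current Provisional Registration is held, so (c) is unavailable.
Exception (d) requires that the number of days the property was let is less than 54 days; but the number of days the property was let is 55 days, not less than 54 days, so (d) is unavailable.
Exception (e) requires that the property is let furnished; but the property is let unfurnished, so (e) is unavailable.
None of the exceptions is available; § 88.3 applies in full.

Yes — Marcus must file Form RP-2.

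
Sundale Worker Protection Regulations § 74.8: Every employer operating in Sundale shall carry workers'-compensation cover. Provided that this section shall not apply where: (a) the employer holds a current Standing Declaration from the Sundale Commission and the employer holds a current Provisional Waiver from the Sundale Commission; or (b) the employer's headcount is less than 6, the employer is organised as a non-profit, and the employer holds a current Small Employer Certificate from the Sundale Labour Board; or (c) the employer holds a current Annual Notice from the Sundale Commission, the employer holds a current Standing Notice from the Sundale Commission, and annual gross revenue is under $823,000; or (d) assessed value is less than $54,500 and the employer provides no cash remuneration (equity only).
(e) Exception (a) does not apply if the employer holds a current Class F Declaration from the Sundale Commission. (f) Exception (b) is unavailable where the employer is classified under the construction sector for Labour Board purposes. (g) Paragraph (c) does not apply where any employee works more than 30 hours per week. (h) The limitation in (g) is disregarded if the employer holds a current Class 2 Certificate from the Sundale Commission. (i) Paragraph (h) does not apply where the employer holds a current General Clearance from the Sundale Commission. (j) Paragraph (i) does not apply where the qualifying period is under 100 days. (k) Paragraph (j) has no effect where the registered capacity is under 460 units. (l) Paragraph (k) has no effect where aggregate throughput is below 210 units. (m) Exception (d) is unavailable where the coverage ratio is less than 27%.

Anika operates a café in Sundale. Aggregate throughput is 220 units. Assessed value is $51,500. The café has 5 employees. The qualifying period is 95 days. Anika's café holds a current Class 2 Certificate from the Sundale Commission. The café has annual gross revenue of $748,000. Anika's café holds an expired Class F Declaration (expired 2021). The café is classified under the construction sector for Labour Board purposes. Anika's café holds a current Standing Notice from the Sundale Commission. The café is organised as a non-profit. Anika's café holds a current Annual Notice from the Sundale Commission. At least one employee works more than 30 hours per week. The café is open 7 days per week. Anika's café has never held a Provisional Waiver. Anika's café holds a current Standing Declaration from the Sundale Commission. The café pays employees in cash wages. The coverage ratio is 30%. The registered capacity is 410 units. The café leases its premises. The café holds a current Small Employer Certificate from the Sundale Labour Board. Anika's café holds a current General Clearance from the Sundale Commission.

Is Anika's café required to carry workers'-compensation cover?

Exception (a) fails — no current Provisional Waiver is held.
All of (b)'s requirements are met (the employer's headcount is 5, less than the 6 limit; the employer is a non-profit; a current Small Employer Certificate is held). But: (f) operates against (b): the café is classified under the construction sector. (b) is therefore removed.
Exception (c) is satisfied on its face — a current Annual Notice is held; a current Standing Notice is held; annual gross revenue is $748,000, under the $823,000 limit. However, paragraphs (g)–(l) must be considered: (g) operates against (c): at least one employee exceeds 30 hours/week. (h) is engaged (a current Class 2 Certificate is held), but is overridden by (i): (i) operates — a current General Clearance is held. (j) would limit (i) — the qualifying period is 95 days, under the 100 days limit — but (k) sets (j) aside: (k) operates against (j): the registered capacity is 410 units, under the 460 units limit. (l), which would lift (k), does not operate here — aggregate throughput is 220 units, not below 210 units. So (c) is unavailable.
Exception (d) fails — employees are paid cash wages.
Every exception is unavailable, so the rule governs.

Yes — Anika's café must carry workers'-compensation cover.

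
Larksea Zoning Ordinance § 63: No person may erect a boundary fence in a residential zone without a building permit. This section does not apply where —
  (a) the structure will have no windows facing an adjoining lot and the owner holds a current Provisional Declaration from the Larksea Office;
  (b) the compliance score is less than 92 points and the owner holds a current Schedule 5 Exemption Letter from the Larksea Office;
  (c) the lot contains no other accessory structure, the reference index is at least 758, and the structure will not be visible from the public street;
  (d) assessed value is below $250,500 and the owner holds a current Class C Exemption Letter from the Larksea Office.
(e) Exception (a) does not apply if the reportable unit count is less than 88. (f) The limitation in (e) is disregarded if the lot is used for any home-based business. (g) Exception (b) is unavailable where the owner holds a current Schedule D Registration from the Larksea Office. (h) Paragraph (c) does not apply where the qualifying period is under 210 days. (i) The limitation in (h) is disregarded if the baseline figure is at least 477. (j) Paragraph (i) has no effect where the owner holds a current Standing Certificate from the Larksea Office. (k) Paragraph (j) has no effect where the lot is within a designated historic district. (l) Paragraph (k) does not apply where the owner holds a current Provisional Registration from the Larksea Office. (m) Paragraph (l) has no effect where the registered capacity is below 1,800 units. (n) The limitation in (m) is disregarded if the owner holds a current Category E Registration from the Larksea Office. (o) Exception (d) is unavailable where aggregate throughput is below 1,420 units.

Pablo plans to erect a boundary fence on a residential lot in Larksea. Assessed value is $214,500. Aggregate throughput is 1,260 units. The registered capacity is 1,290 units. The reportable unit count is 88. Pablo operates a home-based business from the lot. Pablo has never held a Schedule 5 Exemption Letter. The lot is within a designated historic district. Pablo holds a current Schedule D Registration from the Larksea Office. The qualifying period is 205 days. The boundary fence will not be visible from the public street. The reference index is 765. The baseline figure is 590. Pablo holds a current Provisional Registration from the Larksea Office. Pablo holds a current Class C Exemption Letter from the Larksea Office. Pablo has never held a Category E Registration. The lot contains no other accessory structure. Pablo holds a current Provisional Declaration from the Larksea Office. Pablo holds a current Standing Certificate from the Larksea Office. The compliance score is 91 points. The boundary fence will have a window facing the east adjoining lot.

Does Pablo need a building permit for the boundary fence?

No — exception (c) applies; Pablo does not need a building permit.

Exception (a) does not apply: a window faces an adjoining lot.
Exception (b) requires that the owner holds a current Schedule 5 Exemption Letter from the Larksea Office; but no current Schedule 5 Exemption Letter is held, so (b) is unavailable.
Exception (c)'s conditions are all satisfied: the lot has no other accessory structure; the reference index is 765, meeting the 758 threshold; the structure will not be visible from the street. Considering the limiting provisions: (h) would limit (c) — the qualifying period is 205 days, under the 210 days limit — but (i) sets (h) aside: (i) is triggered — the baseline figure is 590, meeting the 477 threshold. (j) is engaged (a current Standing Certificate is held), but is set aside by (k): (k) is triggered — the lot is in a historic district. (l) is triggered (a current Provisional Registration is held), but yields to (m): (m) operates — the registered capacity is 1,290 units, below the 1,800 units limit. (n) is not engaged (no current Category E Registration is held), so (m) stands. Exception (c) stands.
All of (d)'s requirements are met (assessed value is $214,500, below the $250,500 limit; a current Class C Exemption Letter is held). But applying paragraph (o): (o) operates against (d): aggregate throughput is 1,260 units, below the 1,420 units limit. (d) is therefore removed.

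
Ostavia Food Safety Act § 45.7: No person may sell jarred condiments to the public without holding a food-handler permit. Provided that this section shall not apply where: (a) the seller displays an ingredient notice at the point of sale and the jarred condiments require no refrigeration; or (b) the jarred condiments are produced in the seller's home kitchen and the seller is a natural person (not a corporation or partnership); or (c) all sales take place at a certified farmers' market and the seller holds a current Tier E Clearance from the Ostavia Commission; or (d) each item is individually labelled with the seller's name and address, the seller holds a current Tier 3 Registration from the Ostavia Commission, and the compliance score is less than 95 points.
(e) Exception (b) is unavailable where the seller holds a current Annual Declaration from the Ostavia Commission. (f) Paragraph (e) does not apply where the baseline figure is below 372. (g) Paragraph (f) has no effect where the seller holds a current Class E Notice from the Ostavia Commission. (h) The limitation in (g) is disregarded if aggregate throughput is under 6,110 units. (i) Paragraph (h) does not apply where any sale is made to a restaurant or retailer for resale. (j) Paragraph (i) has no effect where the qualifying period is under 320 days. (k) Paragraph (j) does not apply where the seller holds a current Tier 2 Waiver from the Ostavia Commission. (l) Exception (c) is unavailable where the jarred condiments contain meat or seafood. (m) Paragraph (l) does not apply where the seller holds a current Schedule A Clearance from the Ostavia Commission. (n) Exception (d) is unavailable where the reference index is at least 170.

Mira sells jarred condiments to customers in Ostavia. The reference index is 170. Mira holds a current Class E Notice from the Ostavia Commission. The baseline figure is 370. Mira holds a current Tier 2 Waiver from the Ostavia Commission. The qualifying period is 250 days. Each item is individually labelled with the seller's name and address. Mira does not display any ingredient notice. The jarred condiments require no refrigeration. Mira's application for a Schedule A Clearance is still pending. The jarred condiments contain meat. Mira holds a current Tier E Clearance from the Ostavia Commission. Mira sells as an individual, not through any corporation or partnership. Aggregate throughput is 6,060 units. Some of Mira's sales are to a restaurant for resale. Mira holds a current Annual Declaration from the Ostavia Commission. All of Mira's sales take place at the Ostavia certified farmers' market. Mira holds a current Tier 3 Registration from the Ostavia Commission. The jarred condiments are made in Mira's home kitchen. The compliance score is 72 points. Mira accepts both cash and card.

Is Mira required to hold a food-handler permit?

Yes — Mira must hold a food-handler permit.

Exception (a) requires that the seller displays an ingredient notice at the point of sale; but no ingredient notice is displayed, so (a) is unavailable.
Exception (b) is satisfied on its face — the jarred condiments are home-kitchen produced; the seller is a natural person. But: (e) operates — a current Annual Declaration is held. (f) is engaged (the baseline figure is 370, below the 372 limit), but is itself disapplied by (g): (g) operates against (f): a current Class E Notice is held. (h) is engaged (aggregate throughput is 6,060 units, under the 6,110 units limit), but is overridden by (i): (i) is engaged — some sales are to a restaurant for resale. (j) is triggered (the qualifying period is 250 days, under the 320 days limit), but is overridden by (k): (k) operates against (j): a current Tier 2 Waiver is held. (b) is therefore removed.
Exception (c)'s conditions are all satisfied: all sales are at a certified farmers' market; a current Tier E Clearance is held. But applying paragraphs (l)–(m): (l) operates against (c): the jarred condiments contain meat. (m) is inapplicable (no current Schedule A Clearance is held), so (l) stands. Exception (c) does not apply.
Exception (d)'s conditions are all satisfied: items are individually labelled; a current Tier 3 Registration is held; the compliance score is 72 points, less than the 95 points limit. However, paragraph (n) must be considered: (n) operates — the reference index is 170, meeting the 170 threshold. (d) is therefore removed.
None of the exceptions is available; § 45.7 applies in full.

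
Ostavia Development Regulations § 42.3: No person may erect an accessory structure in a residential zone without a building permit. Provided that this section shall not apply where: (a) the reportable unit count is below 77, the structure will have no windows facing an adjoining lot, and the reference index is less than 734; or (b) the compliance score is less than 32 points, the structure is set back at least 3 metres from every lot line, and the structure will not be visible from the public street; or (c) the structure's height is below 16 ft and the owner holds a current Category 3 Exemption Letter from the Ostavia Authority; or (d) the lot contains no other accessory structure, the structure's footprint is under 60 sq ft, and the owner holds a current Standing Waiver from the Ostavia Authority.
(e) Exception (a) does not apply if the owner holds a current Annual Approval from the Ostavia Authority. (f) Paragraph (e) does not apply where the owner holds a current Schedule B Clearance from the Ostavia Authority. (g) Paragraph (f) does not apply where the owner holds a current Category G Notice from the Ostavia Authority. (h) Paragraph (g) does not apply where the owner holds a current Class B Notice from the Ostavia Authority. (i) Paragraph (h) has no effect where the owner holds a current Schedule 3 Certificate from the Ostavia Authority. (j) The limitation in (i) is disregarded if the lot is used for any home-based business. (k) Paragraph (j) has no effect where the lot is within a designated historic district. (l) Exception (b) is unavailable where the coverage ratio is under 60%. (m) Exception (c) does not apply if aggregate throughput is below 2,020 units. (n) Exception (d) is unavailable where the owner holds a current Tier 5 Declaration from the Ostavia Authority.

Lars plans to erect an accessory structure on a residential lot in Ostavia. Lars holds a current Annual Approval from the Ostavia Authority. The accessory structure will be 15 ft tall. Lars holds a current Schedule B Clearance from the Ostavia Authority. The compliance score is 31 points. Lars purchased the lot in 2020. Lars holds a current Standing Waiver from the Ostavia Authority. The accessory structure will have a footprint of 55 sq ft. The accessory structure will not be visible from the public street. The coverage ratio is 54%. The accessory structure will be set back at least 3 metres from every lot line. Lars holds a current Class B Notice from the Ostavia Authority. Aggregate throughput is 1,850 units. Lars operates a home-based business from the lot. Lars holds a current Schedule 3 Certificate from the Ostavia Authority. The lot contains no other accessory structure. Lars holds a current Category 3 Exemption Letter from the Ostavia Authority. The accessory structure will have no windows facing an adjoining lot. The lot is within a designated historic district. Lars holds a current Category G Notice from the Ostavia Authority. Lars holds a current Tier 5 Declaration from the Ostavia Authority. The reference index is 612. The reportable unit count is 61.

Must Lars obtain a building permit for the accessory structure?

Exception (a) is satisfied on its face — the reportable unit count is 61, below the 77 limit; no windows face an adjoining lot; the reference index is 612, less than the 734 limit. But: (e) is triggered — a current Annual Approval is held. (f) applies (a current Schedule B Clearance is held), but is set aside by (g): (g) operates against (f): a current Category G Notice is held. (h) applies (a current Class B Notice is held), but yields to (i): (i) operates against (h): a current Schedule 3 Certificate is held. (j) is triggered (a home-based business operates on the lot), but is displaced by (k): (k) is engaged — the lot is in a historic district. Exception (a) does not apply.
Exception (b): the compliance score is 31 points, less than the 32 points limit; the setback is at least 3 m on every side; the structure will not be visible from the street — every condition holds. But applying paragraph (l): (l) operates against (b): the coverage ratio is 54%, under the 60% limit. Exception (b) does not apply.
Exception (c): the structure's height is 15 ft, below the 16 ft limit; a current Category 3 Exemption Letter is held — every condition holds. But: (m) operates against (c): aggregate throughput is 1,850 units, below the 2,020 units limit. (c) is therefore removed.
Exception (d) is satisfied on its face — the lot has no other accessory structure; the structure's footprint is 55 sq ft, under the 60 sq ft limit; a current Standing Waiver is held. However, paragraph (n) must be considered: (n) operates against (d): a current Tier 5 Declaration is held. Exception (d) does not apply.
No exception displaces § 42.3.

Yes — Lars must obtain a building permit.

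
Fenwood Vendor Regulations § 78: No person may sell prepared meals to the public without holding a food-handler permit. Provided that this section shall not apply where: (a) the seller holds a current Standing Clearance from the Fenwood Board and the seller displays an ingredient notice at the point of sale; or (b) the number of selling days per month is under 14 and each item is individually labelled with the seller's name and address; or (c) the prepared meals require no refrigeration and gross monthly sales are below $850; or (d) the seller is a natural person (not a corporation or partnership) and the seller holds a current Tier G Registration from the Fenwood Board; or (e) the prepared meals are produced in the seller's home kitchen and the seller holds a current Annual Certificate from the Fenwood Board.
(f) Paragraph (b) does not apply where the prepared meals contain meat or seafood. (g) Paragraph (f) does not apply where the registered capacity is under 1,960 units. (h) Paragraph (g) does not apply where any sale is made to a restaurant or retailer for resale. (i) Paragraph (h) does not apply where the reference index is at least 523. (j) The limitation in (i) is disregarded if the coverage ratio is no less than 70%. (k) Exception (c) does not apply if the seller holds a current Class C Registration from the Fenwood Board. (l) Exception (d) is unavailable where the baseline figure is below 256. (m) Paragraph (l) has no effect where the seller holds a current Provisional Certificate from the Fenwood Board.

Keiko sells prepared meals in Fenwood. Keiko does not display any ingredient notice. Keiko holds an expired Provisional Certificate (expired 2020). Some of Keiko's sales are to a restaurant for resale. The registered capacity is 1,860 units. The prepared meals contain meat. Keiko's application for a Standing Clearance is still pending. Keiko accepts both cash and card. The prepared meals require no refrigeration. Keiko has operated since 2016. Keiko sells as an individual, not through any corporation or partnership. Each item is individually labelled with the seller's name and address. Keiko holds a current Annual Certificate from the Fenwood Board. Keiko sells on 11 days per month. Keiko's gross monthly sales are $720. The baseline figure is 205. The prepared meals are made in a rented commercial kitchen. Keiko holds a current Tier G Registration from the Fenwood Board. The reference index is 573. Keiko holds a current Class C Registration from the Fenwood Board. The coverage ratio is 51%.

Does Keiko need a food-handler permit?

Exception (a) does not apply: there is no Standing Clearance in force.
All of (b)'s requirements are met (the number of selling days per month is 11, under the 14 limit; items are individually labelled). As to paragraphs (f)–(j): (f) is engaged (the prepared meals contain meat), but is set aside by (g): (g) is engaged — the registered capacity is 1,860 units, under the 1,960 units limit. (h) applies (some sales are to a restaurant for resale), but is set aside by (i): (i) operates against (h): the reference index is 573, meeting the 523 threshold. (j), which would lift (i), does not operate here — the coverage ratio is 51%, short of 70%. Exception (b) stands.
Exception (c): the prepared meals are shelf-stable; gross monthly sales are $720, below the $850 limit — every condition holds. However, paragraph (k) must be considered: (k) applies — a current Class C Registration is held. Exception (c) does not apply.
Exception (d): the seller is a natural person; a current Tier G Registration is held — every condition holds. But: (l) operates against (d): the baseline figure is 205, below the 256 limit. (m), which would lift (l), is not triggered — no current Provisional Certificate is held. Exception (d) does not apply.
Exception (e) does not apply: the prepared meals are made in a commercial kitchen, not a home kitchen.

No — exception (b) applies; Keiko is not required to hold a food-handler permit.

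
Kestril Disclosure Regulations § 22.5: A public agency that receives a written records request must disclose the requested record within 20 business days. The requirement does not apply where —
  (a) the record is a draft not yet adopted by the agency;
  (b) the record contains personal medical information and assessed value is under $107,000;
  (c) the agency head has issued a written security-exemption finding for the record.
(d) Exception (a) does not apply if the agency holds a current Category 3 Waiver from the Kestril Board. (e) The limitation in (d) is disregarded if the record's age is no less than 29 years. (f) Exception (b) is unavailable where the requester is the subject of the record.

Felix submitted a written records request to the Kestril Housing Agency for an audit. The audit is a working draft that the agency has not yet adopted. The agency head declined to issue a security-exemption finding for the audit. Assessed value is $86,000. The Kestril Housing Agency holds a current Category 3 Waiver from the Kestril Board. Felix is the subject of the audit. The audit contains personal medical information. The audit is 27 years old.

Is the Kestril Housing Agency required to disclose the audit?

Exception (a): the audit is an unadopted draft — every condition holds. Turning to paragraphs (d)–(e): (d) operates — a current Category 3 Waiver is held. (e), which would lift (d), is not triggered — the record's age is 27 years, short of 29 years. So (a) is unavailable.
Exception (b): the audit contains personal medical information; assessed value is $86,000, under the $107,000 limit — every condition holds. But: (f) is triggered — Felix is the subject of the audit. So (b) is unavailable.
Exception (c) fails — the agency head declined to issue a security-exemption finding.
None of the exceptions is available; § 22.5 applies in full.

Yes — the Kestril Housing Agency must disclose the audit.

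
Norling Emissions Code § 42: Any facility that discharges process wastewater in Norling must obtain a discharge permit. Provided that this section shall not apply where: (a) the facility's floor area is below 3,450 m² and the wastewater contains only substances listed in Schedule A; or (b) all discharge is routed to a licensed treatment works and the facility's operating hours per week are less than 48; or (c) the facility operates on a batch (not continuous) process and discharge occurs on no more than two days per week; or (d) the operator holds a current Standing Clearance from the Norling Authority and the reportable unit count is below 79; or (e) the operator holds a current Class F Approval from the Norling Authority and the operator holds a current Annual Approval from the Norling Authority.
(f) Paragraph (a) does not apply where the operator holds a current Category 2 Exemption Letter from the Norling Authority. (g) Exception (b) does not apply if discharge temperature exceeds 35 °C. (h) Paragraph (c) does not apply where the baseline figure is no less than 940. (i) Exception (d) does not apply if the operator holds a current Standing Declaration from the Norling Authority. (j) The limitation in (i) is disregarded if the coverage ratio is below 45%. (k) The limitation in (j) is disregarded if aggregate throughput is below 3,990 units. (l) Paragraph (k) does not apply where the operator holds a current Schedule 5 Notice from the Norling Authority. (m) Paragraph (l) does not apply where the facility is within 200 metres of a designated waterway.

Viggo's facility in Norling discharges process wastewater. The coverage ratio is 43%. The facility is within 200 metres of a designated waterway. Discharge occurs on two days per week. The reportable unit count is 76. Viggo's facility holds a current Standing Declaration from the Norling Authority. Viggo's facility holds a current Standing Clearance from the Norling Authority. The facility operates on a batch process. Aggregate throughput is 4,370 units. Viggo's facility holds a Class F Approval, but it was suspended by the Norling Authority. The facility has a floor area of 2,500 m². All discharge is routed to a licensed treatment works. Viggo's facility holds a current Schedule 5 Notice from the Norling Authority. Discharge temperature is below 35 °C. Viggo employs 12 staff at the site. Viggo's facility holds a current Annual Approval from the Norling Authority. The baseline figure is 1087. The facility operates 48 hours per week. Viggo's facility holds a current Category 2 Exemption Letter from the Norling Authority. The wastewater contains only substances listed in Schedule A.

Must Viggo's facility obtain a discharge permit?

Exception (a) is satisfied on its face — the facility's floor area is 2,500 m², below the 3,450 m² limit; the wastewater is Schedule-A-only. But: (f) applies — a current Category 2 Exemption Letter is held. So (a) is unavailable.
Exception (b) requires that the facility's operating hours per week are less than 48; but the facility's operating hours per week are 48, not less than 48, so (b) is unavailable.
Exception (c): the facility operates on a batch process; discharge occurs on no more than two days per week — every condition holds. Turning to paragraph (h): (h) operates — the baseline figure is 1,087, meeting the 940 threshold. Exception (c) does not apply.
Exception (d)'s conditions are all satisfied: a current Standing Clearance is held; the reportable unit count is 76, below the 79 limit. Applying paragraphs (i)–(m): (i) would limit (d) — a current Standing Declaration is held — but (j) sets (i) aside: (j) applies — the coverage ratio is 43%, below the 45% limit. (k) does not operate here (aggregate throughput is 4,370 units, not below 3,990 units), so (j) stands. So (d) applies.
Exception (e) fails — there is no Class F Approval in force.

No — exception (d) applies; Viggo's facility is not required to obtain a discharge permit.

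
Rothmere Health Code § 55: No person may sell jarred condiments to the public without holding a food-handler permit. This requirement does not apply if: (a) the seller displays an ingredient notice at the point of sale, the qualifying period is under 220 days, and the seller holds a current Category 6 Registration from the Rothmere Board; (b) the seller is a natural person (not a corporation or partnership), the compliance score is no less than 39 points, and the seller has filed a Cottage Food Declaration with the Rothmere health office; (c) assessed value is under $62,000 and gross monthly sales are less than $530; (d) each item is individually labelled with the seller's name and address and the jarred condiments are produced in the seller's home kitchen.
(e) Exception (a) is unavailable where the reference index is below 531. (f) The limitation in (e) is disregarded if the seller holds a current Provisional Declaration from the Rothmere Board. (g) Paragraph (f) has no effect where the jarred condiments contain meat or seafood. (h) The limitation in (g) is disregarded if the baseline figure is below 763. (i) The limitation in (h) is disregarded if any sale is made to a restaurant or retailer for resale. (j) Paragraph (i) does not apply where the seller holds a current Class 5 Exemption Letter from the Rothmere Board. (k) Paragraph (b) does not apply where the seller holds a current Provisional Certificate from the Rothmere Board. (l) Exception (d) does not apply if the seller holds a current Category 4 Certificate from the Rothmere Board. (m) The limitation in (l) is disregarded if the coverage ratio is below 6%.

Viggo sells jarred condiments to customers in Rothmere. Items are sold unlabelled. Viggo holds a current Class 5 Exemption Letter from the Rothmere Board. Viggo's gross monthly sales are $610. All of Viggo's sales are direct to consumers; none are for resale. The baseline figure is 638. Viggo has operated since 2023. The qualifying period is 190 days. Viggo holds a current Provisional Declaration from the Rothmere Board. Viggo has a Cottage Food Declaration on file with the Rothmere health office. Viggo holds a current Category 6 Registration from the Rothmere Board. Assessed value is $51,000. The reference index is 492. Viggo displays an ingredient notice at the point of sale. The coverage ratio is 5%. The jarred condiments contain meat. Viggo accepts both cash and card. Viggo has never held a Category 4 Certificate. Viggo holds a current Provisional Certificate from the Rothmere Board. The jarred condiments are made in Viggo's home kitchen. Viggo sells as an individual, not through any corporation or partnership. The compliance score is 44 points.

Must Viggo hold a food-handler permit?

Exception (a) is satisfied on its face — an ingredient notice is displayed; the qualifying period is 190 days, under the 220 days limit; a current Category 6 Registration is held. As to paragraphs (e)–(j): (e) would limit (a) — the reference index is 492, below the 531 limit — but (f) sets (e) aside: (f) operates against (e): a current Provisional Declaration is held. (g) would limit (f) — the jarred condiments contain meat — but (h) sets (g) aside: (h) operates against (g): the baseline figure is 638, below the 763 limit. (i), which would lift (h), is not triggered — no sales are for resale. So (a) applies.
Exception (b) is satisfied on its face — the seller is a natural person; the compliance score is 44 points, meeting the 39 points threshold; a Cottage Food Declaration is on file. But applying paragraph (k): (k) operates against (b): a current Provisional Certificate is held. Exception (b) does not apply.
Exception (c) requires that gross monthly sales are less than $530; but gross monthly sales are $610, not less than $530, so (c) is unavailable.
Exception (d) requires that each item is individually labelled with the seller's name and address; but items are sold unlabelled, so (d) is unavailable.

No — exception (a) applies; Viggo is not required to hold a food-handler permit.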